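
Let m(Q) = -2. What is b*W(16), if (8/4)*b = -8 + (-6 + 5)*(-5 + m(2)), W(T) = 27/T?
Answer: -27/32 ≈ -0.84375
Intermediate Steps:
b = -½ (b = (-8 + (-6 + 5)*(-5 - 2))/2 = (-8 - 1*(-7))/2 = (-8 + 7)/2 = (½)*(-1) = -½ ≈ -0.50000)
b*W(16) = -27/(2*16) = -½*27/16 = -27/32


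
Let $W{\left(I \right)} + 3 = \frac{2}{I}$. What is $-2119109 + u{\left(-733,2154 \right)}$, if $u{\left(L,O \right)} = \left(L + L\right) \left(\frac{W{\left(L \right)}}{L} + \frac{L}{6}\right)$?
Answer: $- \frac{4266101060}{2199} \approx -1.94 \cdot 10^{6}$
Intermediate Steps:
$W{\left(I \right)} = -3 + \frac{2}{I}$
$u{\left(L,O \right)} = 2 L \left(\frac{L}{6} + \frac{-3 + \frac{2}{L}}{L}\right)$ ($u{\left(L,O \right)} = \left(L + L\right) \left(\frac{-3 + \frac{2}{L}}{L} + \frac{L}{6}\right) = 2 L \left(\frac{-3 + \frac{2}{L}}{L} + L \frac{1}{6}\right) = 2 L \left(\frac{-3 + \frac{2}{L}}{L} + \frac{L}{6}\right) = 2 L \left(\frac{L}{6} + \frac{-3 + \frac{2}{L}}{L}\right)$)
$-2119109 + u{\left(-733,2154 \right)} = -2119109 + \left(-6 + \frac{4}{-733} + \frac{\left(-733\right)^{2}}{3}\right) = -2119109 + \left(-6 + 4 \left(- \frac{1}{733}\right) + \frac{1}{3} \cdot 537289\right) = -2119109 - - \frac{393819631}{2199} = -2119109 + \frac{393819631}{2199} = - \frac{4266101060}{2199}$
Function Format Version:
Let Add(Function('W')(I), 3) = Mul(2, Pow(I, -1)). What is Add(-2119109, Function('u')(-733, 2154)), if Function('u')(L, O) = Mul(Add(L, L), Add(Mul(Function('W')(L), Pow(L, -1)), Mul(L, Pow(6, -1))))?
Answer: Rational(-4266101060, 2199) ≈ -1.9400e+6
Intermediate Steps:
Function('W')(I) = Add(-3, Mul(2, Pow(I, -1)))
Function('u')(L, O) = Mul(2, L, Add(Mul(Rational(1, 6), L), Mul(Pow(L, -1), Add(-3, Mul(2, Pow(L, -1)))))) (Function('u')(L, O) = Mul(Add(L, L), Add(Mul(Add(-3, Mul(2, Pow(L, -1))), Pow(L, -1)), Mul(L, Pow(6, -1)))) = Mul(Mul(2, L), Add(Mul(Pow(L, -1), Add(-3, Mul(2, Pow(L, -1)))), Mul(L, Rational(1, 6)))) = Mul(Mul(2, L), Add(Mul(Pow(L, -1), Add(-3, Mul(2, Pow(L, -1)))), Mul(Rational(1, 6), L))) = Mul(Mul(2, L), Add(Mul(Rational(1, 6), L), Mul(Pow(L, -1), Add(-3, Mul(2, Pow(L, -1)))))) = Mul(2, L, Add(Mul(Rational(1, 6), L), Mul(Pow(L, -1), Add(-3, Mul(2, Pow(L, -1)))))))
Add(-2119109, Function('u')(-733, 2154)) = Add(-2119109, Add(-6, Mul(4, Pow(-733, -1)), Mul(Rational(1, 3), Pow(-733, 2)))) = Add(-2119109, Add(-6, Mul(4, Rational(-1, 733)), Mul(Rational(1, 3), 537289))) = Add(-2119109, Add(-6, Rational(-4, 733), Rational(537289, 3))) = Add(-2119109, Rational(393819631, 2199)) = Rational(-4266101060, 2199)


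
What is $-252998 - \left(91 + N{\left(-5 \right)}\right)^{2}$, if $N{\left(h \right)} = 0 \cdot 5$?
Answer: $-261279$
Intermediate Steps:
$N{\left(h \right)} = 0$
$-252998 - \left(91 + N{\left(-5 \right)}\right)^{2} = -252998 - \left(91 + 0\right)^{2} = -252998 - 91^{2} = -252998 - 8281 = -261279$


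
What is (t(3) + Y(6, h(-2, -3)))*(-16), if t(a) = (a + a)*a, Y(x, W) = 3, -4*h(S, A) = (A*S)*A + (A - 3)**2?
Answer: -336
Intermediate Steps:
h(S, A) = -(-3 + A)**2/4 - S*A**2/4 (h(S, A) = -((A*S)*A + (A - 3)**2)/4 = -(S*A**2 + (-3 + A)**2)/4 = -((-3 + A)**2 + S*A**2)/4 = -(-3 + A)**2/4 - S*A**2/4)
t(a) = 2*a**2 (t(a) = (2*a)*a = 2*a**2)
(t(3) + Y(6, h(-2, -3)))*(-16) = (2*3**2 + 3)*(-16) = (2*9 + 3)*(-16) = (18 + 3)*(-16) = 21*(-16) = -336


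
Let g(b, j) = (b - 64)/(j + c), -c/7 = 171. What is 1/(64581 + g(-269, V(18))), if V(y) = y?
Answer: 131/8460148 ≈ 1.5484e-5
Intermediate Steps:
c = -1197 (c = -7*171 = -1197)
g(b, j) = (-64 + b)/(-1197 + j) (g(b, j) = (b - 64)/(j - 1197) = (-64 + b)/(-1197 + j))
1/(64581 + g(-269, V(18))) = 1/(64581 + (-64 - 269)/(-1197 + 18)) = 1/(64581 - 333/(-1179)) = 1/(64581 - 1/1179*(-333)) = 1/(64581 + 37/131) = 1/(8460148/131) = 131/8460148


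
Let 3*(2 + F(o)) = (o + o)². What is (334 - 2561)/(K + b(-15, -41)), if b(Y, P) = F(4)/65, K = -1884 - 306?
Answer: 434265/426992 ≈ 1.0170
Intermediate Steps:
F(o) = -2 + 4*o²/3 (F(o) = -2 + (o + o)²/3 = -2 + (2*o)²/3 = -2 + (4*o²)/3 = -2 + 4*o²/3)
K = -2190
b(Y, P) = 58/195 (b(Y, P) = (-2 + (4/3)*4²)/65 = (-2 + (4/3)*16)*(1/65) = (-2 + 64/3)*(1/65) = (58/3)*(1/65) = 58/195)
(334 - 2561)/(K + b(-15, -41)) = (334 - 2561)/(-2190 + 58/195) = -2227/(-426992/195) = -2227*(-195/426992) = 434265/426992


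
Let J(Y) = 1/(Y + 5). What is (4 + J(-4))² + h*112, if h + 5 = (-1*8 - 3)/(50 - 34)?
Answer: -612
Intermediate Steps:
J(Y) = 1/(5 + Y)
h = -91/16 (h = -5 + (-1*8 - 3)/(50 - 34) = -5 + (-8 - 3)/16 = -5 - 11*1/16 = -5 - 11/16 = -91/16 ≈ -5.6875)
(4 + J(-4))² + h*112 = (4 + 1/(5 - 4))² - 91/16*112 = (4 + 1/1)² - 637 = (4 + 1)² - 637 = 5² - 637 = 25 - 637 = -612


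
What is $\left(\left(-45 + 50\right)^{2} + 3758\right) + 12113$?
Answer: $15896$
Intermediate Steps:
$\left(\left(-45 + 50\right)^{2} + 3758\right) + 12113 = \left(5^{2} + 3758\right) + 12113 = \left(25 + 3758\right) + 12113 = 3783 + 12113 = 15896$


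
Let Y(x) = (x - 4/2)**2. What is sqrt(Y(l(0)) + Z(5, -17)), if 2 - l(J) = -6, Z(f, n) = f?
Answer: sqrt(41) ≈ 6.4031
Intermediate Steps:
l(J) = 8 (l(J) = 2 - 1*(-6) = 2 + 6 = 8)
Y(x) = (-2 + x)**2 (Y(x) = (x - 4*1/2)**2 = (x - 2)**2 = (-2 + x)**2)
sqrt(Y(l(0)) + Z(5, -17)) = sqrt((-2 + 8)**2 + 5) = sqrt(6**2 + 5) = sqrt(36 + 5) = sqrt(41)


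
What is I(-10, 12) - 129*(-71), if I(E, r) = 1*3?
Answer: 9162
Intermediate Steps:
I(E, r) = 3
I(-10, 12) - 129*(-71) = 3 - 129*(-71) = 3 + 9159 = 9162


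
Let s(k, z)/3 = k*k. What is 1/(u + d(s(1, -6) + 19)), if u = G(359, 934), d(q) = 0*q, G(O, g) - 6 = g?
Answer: 1/940 ≈ 0.0010638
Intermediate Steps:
G(O, g) = 6 + g
s(k, z) = 3*k² (s(k, z) = 3*(k*k) = 3*k²)
d(q) = 0
u = 940 (u = 6 + 934 = 940)
1/(u + d(s(1, -6) + 19)) = 1/(940 + 0) = 1/940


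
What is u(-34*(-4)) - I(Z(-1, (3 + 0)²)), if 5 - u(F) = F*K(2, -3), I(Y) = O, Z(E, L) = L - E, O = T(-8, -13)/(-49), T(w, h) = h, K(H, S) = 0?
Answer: 232/49 ≈ 4.7347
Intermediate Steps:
O = 13/49 (O = -13/(-49) = -13*(-1/49) = 13/49 ≈ 0.26531)
I(Y) = 13/49
u(F) = 5 (u(F) = 5 - F*0 = 5 - 1*0 = 5 + 0 = 5)
u(-34*(-4)) - I(Z(-1, (3 + 0)²)) = 5 - 1*13/49 = 5 - 13/49 = 232/49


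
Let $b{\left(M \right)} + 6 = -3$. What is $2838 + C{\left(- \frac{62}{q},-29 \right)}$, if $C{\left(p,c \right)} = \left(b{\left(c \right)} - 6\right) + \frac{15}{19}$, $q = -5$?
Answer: $\frac{53652}{19} \approx 2823.8$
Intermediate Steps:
$b{\left(M \right)} = -9$ ($b{\left(M \right)} = -6 - 3 = -9$)
$C{\left(p,c \right)} = - \frac{270}{19}$ ($C{\left(p,c \right)} = \left(-9 - 6\right) + \frac{15}{19} = -15 + 15 \cdot \frac{1}{19} = -15 + \frac{15}{19} = - \frac{270}{19}$)
$2838 + C{\left(- \frac{62}{q},-29 \right)} = 2838 - \frac{270}{19} = \frac{53652}{19}$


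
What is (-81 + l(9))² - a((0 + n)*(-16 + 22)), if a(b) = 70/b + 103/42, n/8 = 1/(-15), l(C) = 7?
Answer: 923231/168 ≈ 5495.4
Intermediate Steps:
n = -8/15 (n = 8/(-15) = 8*(-1/15) = -8/15 ≈ -0.53333)
a(b) = 103/42 + 70/b (a(b) = 70/b + 103*(1/42) = 70/b + 103/42 = 103/42 + 70/b)
(-81 + l(9))² - a((0 + n)*(-16 + 22)) = (-81 + 7)² - (103/42 + 70/(((0 - 8/15)*(-16 + 22)))) = (-74)² - (103/42 + 70/((-8/15*6))) = 5476 - (103/42 + 70/(-16/5)) = 5476 - (103/42 + 70*(-5/16)) = 5476 - (103/42 - 175/8) = 5476 - 1*(-3263/168) = 5476 + 3263/168 = 923231/168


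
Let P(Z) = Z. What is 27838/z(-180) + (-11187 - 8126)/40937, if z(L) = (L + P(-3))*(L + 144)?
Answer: 506185081/134846478 ≈ 3.7538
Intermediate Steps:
z(L) = (-3 + L)*(144 + L) (z(L) = (L - 3)*(L + 144) = (-3 + L)*(144 + L))
27838/z(-180) + (-11187 - 8126)/40937 = 27838/(-432 + (-180)² + 141*(-180)) + (-11187 - 8126)/40937 = 27838/(-432 + 32400 - 25380) - 19313*1/40937 = 27838/6588 - 19313/40937 = 27838*(1/6588) - 19313/40937 = 13919/3294 - 19313/40937 = 506185081/134846478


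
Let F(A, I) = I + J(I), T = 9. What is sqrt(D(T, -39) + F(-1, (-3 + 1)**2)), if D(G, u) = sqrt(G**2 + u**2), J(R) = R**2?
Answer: sqrt(20 + 3*sqrt(178)) ≈ 7.7476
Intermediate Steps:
F(A, I) = I + I**2
sqrt(D(T, -39) + F(-1, (-3 + 1)**2)) = sqrt(sqrt(9**2 + (-39)**2) + (-3 + 1)**2*(1 + (-3 + 1)**2)) = sqrt(sqrt(81 + 1521) + (-2)**2*(1 + (-2)**2)) = sqrt(sqrt(1602) + 4*(1 + 4)) = sqrt(3*sqrt(178) + 4*5) = sqrt(3*sqrt(178) + 20) = sqrt(20 + 3*sqrt(178))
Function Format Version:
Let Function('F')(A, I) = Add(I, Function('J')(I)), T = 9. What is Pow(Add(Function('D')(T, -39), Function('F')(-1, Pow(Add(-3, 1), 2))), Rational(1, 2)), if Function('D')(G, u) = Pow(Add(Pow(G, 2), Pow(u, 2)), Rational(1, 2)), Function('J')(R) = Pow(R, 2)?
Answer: Pow(Add(20, Mul(3, Pow(178, Rational(1, 2)))), Rational(1, 2)) ≈ 7.7476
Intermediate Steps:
Function('F')(A, I) = Add(I, Pow(I, 2))
Pow(Add(Function('D')(T, -39), Function('F')(-1, Pow(Add(-3, 1), 2))), Rational(1, 2)) = Pow(Add(Pow(Add(Pow(9, 2), Pow(-39, 2)), Rational(1, 2)), Mul(Pow(Add(-3, 1), 2), Add(1, Pow(Add(-3, 1), 2)))), Rational(1, 2)) = Pow(Add(Pow(Add(81, 1521), Rational(1, 2)), Mul(Pow(-2, 2), Add(1, Pow(-2, 2)))), Rational(1, 2)) = Pow(Add(Pow(1602, Rational(1, 2)), Mul(4, Add(1, 4))), Rational(1, 2)) = Pow(Add(Mul(3, Pow(178, Rational(1, 2))), Mul(4, 5)), Rational(1, 2)) = Pow(Add(Mul(3, Pow(178, Rational(1, 2))), 20), Rational(1, 2)) = Pow(Add(20, Mul(3, Pow(178, Rational(1, 2)))), Rational(1, 2))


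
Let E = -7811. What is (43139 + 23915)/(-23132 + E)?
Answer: -67054/30943 ≈ -2.1670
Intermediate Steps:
(43139 + 23915)/(-23132 + E) = (43139 + 23915)/(-23132 - 7811) = 67054/(-30943) = 67054*(-1/30943) = -67054/30943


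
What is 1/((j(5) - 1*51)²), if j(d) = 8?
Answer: 1/1849 ≈ 0.00054083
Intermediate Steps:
1/((j(5) - 1*51)²) = 1/((8 - 1*51)²) = 1/((8 - 51)²) = 1/((-43)²) = 1/1849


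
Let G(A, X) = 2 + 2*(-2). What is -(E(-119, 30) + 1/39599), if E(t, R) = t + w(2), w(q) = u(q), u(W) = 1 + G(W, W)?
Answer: 4751879/39599 ≈ 120.00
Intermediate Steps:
G(A, X) = -2 (G(A, X) = 2 - 4 = -2)
u(W) = -1 (u(W) = 1 - 2 = -1)
w(q) = -1
E(t, R) = -1 + t (E(t, R) = t - 1 = -1 + t)
-(E(-119, 30) + 1/39599) = -((-1 - 119) + 1/39599) = -(-120 + 1/39599) = -1*(-4751879/39599) = 4751879/39599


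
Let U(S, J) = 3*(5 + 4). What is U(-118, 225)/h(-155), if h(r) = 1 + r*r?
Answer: 27/24026 ≈ 0.0011238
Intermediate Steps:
U(S, J) = 27 (U(S, J) = 3*9 = 27)
h(r) = 1 + r²
U(-118, 225)/h(-155) = 27/(1 + (-155)²) = 27/(1 + 24025) = 27/24026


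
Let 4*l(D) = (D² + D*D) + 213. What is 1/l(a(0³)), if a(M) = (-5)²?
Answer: 4/1463 ≈ 0.0027341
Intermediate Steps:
a(M) = 25
l(D) = 213/4 + D²/2 (l(D) = ((D² + D*D) + 213)/4 = ((D² + D²) + 213)/4 = (2*D² + 213)/4 = (213 + 2*D²)/4 = 213/4 + D²/2)
1/l(a(0³)) = 1/(213/4 + (½)*25²) = 1/(213/4 + (½)*625) = 1/(213/4 + 625/2) = 1/(1463/4) = 4/1463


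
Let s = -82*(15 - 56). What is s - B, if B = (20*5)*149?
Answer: -11538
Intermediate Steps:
B = 14900 (B = 100*149 = 14900)
s = 3362 (s = -82*(-41) = 3362)
s - B = 3362 - 1*14900 = 3362 - 14900 = -11538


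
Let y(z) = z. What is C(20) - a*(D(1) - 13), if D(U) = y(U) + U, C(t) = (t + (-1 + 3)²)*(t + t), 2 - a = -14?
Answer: 1136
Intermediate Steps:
a = 16 (a = 2 - 1*(-14) = 2 + 14 = 16)
C(t) = 2*t*(4 + t) (C(t) = (t + 2²)*(2*t) = (t + 4)*(2*t) = (4 + t)*(2*t) = 2*t*(4 + t))
D(U) = 2*U (D(U) = U + U = 2*U)
C(20) - a*(D(1) - 13) = 2*20*(4 + 20) - 16*(2*1 - 13) = 2*20*24 - 16*(2 - 13) = 960 - 16*(-11) = 960 - 1*(-176) = 960 + 176 = 1136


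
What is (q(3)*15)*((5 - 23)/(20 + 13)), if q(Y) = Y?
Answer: -270/11 ≈ -24.545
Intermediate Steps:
(q(3)*15)*((5 - 23)/(20 + 13)) = (3*15)*((5 - 23)/(20 + 13)) = 45*(-18/33) = 45*(-18*1/33) = 45*(-6/11) = -270/11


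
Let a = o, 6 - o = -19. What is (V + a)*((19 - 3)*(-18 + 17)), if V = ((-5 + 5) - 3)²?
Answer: -544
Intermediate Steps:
o = 25 (o = 6 - 1*(-19) = 6 + 19 = 25)
V = 9 (V = (0 - 3)² = (-3)² = 9)
a = 25
(V + a)*((19 - 3)*(-18 + 17)) = (9 + 25)*((19 - 3)*(-18 + 17)) = 34*(16*(-1)) = 34*(-16) = -544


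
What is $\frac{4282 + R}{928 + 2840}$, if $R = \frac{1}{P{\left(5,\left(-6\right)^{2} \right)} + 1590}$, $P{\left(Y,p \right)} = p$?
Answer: $\frac{6962533}{6126768} \approx 1.1364$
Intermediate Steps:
$R = \frac{1}{1626}$ ($R = \frac{1}{\left(-6\right)^{2} + 1590} = \frac{1}{36 + 1590} = \frac{1}{1626} \approx 0.00061501$)
$\frac{4282 + R}{928 + 2840} = \frac{4282 + \frac{1}{1626}}{928 + 2840} = \frac{6962533}{1626 \cdot 3768} = \frac{6962533}{1626} \cdot \frac{1}{3768} = \frac{6962533}{6126768}$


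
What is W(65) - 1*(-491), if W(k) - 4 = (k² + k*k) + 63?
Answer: 9008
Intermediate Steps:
W(k) = 67 + 2*k² (W(k) = 4 + ((k² + k*k) + 63) = 4 + ((k² + k²) + 63) = 4 + (2*k² + 63) = 4 + (63 + 2*k²) = 67 + 2*k²)
W(65) - 1*(-491) = (67 + 2*65²) - 1*(-491) = (67 + 2*4225) + 491 = (67 + 8450) + 491 = 8517 + 491 = 9008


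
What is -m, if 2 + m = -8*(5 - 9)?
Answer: -30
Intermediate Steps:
m = 30 (m = -2 - 8*(5 - 9) = -2 - 8*(-4) = -2 + 32 = 30)
-m = -1*30 = -30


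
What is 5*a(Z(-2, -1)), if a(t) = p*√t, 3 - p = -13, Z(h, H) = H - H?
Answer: 0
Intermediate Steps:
Z(h, H) = 0
p = 16 (p = 3 - 1*(-13) = 3 + 13 = 16)
a(t) = 16*√t
5*a(Z(-2, -1)) = 5*(16*√0) = 5*(16*0) = 5*0 = 0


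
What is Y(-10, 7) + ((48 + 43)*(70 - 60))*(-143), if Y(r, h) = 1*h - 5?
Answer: -130128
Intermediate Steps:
Y(r, h) = -5 + h (Y(r, h) = h - 5 = -5 + h)
Y(-10, 7) + ((48 + 43)*(70 - 60))*(-143) = (-5 + 7) + ((48 + 43)*(70 - 60))*(-143) = 2 + (91*10)*(-143) = 2 + 910*(-143) = 2 - 130130 = -130128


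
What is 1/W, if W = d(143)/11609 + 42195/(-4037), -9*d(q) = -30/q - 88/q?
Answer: -5483267361/57311442029 ≈ -0.095675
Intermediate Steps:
d(q) = 118/(9*q) (d(q) = -(-30/q - 88/q)/9 = -(-118)/(9*q) = 118/(9*q))
W = -57311442029/5483267361 (W = ((118/9)/143)/11609 + 42195/(-4037) = ((118/9)*(1/143))*(1/11609) + 42195*(-1/4037) = (118/1287)*(1/11609) - 42195/4037 = 118/14940783 - 42195/4037 = -57311442029/5483267361 ≈ -10.452)
1/W = 1/(-57311442029/5483267361) = -5483267361/57311442029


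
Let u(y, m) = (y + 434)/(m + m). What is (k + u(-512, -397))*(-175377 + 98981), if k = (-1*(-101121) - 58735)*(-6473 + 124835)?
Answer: -152158372923854628/397 ≈ -3.8327e+14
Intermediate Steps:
u(y, m) = (434 + y)/(2*m) (u(y, m) = (434 + y)/((2*m)) = (434 + y)*(1/(2*m)) = (434 + y)/(2*m))
k = 5016891732 (k = (101121 - 58735)*118362 = 42386*118362 = 5016891732)
(k + u(-512, -397))*(-175377 + 98981) = (5016891732 + (½)*(434 - 512)/(-397))*(-175377 + 98981) = (5016891732 + (½)*(-1/397)*(-78))*(-76396) = (5016891732 + 39/397)*(-76396) = (1991706017643/397)*(-76396) = -152158372923854628/397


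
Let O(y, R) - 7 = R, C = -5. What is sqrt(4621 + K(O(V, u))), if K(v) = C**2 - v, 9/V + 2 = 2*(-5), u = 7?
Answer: 2*sqrt(1158) ≈ 68.059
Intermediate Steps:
V = -3/4 (V = 9/(-2 + 2*(-5)) = 9/(-2 - 10) = 9/(-12) = 9*(-1/12) = -3/4 ≈ -0.75000)
O(y, R) = 7 + R
K(v) = 25 - v (K(v) = (-5)**2 - v = 25 - v)
sqrt(4621 + K(O(V, u))) = sqrt(4621 + (25 - (7 + 7))) = sqrt(4621 + (25 - 1*14)) = sqrt(4621 + (25 - 14)) = sqrt(4621 + 11) = sqrt(4632) = 2*sqrt(1158)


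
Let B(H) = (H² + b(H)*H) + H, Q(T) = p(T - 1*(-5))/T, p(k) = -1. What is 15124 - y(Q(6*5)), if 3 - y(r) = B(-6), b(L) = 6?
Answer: 15115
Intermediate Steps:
Q(T) = -1/T
B(H) = H² + 7*H (B(H) = (H² + 6*H) + H = H² + 7*H)
y(r) = 9 (y(r) = 3 - (-6)*(7 - 6) = 3 - (-6) = 3 - 1*(-6) = 3 + 6 = 9)
15124 - y(Q(6*5)) = 15124 - 1*9 = 15124 - 9 = 15115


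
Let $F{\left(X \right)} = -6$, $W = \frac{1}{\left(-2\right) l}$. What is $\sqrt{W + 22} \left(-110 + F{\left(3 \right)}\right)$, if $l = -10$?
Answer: $- \frac{1218 \sqrt{5}}{5} \approx -544.71$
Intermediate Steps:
$W = \frac{1}{20}$ ($W = \frac{1}{\left(-2\right) \left(-10\right)} = \frac{1}{20} \approx 0.05$)
$\sqrt{W + 22} \left(-110 + F{\left(3 \right)}\right) = \sqrt{\frac{1}{20} + 22} \left(-110 - 6\right) = \sqrt{\frac{441}{20}} \left(-116\right) = \frac{21 \sqrt{5}}{10} \left(-116\right) = - \frac{1218 \sqrt{5}}{5}$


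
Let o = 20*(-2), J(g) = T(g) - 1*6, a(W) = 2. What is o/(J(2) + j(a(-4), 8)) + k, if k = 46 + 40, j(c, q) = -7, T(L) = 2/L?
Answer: 268/3 ≈ 89.333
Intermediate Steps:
J(g) = -6 + 2/g (J(g) = 2/g - 1*6 = 2/g - 6 = -6 + 2/g)
o = -40
k = 86
o/(J(2) + j(a(-4), 8)) + k = -40/((-6 + 2/2) - 7) + 86 = -40/((-6 + 2*(½)) - 7) + 86 = -40/((-6 + 1) - 7) + 86 = -40/(-5 - 7) + 86 = -40/(-12) + 86 = -40*(-1/12) + 86 = 10/3 + 86 = 268/3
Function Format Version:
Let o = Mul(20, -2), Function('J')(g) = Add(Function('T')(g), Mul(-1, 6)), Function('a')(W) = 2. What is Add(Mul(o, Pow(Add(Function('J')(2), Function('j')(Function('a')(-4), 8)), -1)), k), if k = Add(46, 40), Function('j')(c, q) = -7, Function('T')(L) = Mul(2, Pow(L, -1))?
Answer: Rational(268, 3) ≈ 89.333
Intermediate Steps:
Function('J')(g) = Add(-6, Mul(2, Pow(g, -1))) (Function('J')(g) = Add(Mul(2, Pow(g, -1)), Mul(-1, 6)) = Add(Mul(2, Pow(g, -1)), -6) = Add(-6, Mul(2, Pow(g, -1))))
o = -40
k = 86
Add(Mul(o, Pow(Add(Function('J')(2), Function('j')(Function('a')(-4), 8)), -1)), k) = Add(Mul(-40, Pow(Add(Add(-6, Mul(2, Pow(2, -1))), -7), -1)), 86) = Add(Mul(-40, Pow(Add(Add(-6, Mul(2, Rational(1, 2))), -7), -1)), 86) = Add(Mul(-40, Pow(Add(Add(-6, 1), -7), -1)), 86) = Add(Mul(-40, Pow(Add(-5, -7), -1)), 86) = Add(Mul(-40, Pow(-12, -1)), 86) = Add(Mul(-40, Rational(-1, 12)), 86) = Add(Rational(10, 3), 86) = Rational(268, 3)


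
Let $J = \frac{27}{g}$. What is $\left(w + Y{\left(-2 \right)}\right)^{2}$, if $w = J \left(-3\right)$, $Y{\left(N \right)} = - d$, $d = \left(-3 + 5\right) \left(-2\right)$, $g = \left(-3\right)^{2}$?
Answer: $25$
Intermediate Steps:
$g = 9$
$J = 3$ ($J = \frac{27}{9} = 27 \cdot \frac{1}{9} = 3$)
$d = -4$ ($d = 2 \left(-2\right) = -4$)
$Y{\left(N \right)} = 4$ ($Y{\left(N \right)} = \left(-1\right) \left(-4\right) = 4$)
$w = -9$ ($w = 3 \left(-3\right) = -9$)
$\left(w + Y{\left(-2 \right)}\right)^{2} = \left(-9 + 4\right)^{2} = \left(-5\right)^{2} = 25$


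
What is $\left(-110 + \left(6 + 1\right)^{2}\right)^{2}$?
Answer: $3721$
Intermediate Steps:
$\left(-110 + \left(6 + 1\right)^{2}\right)^{2} = \left(-110 + 7^{2}\right)^{2} = \left(-110 + 49\right)^{2} = \left(-61\right)^{2} = 3721$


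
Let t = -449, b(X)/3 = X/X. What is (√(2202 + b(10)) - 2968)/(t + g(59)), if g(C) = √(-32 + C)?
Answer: (2968 - 21*√5)/(449 - 3*√3) ≈ 6.5818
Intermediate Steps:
b(X) = 3 (b(X) = 3*(X/X) = 3*1 = 3)
(√(2202 + b(10)) - 2968)/(t + g(59)) = (√(2202 + 3) - 2968)/(-449 + √(-32 + 59)) = (√2205 - 2968)/(-449 + √27) = (21*√5 - 2968)/(-449 + 3*√3) = (-2968 + 21*√5)/(-449 + 3*√3)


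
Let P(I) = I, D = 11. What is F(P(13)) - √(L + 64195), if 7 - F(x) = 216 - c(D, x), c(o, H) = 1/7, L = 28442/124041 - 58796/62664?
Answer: -1462/7 - √26933987815881283313022/647742102 ≈ -462.22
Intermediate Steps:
L = -459235429/647742102 (L = 28442*(1/124041) - 58796*1/62664 = 28442/124041 - 14699/15666 = -459235429/647742102 ≈ -0.70898)
c(o, H) = ⅐
F(x) = -1462/7 (F(x) = 7 - (216 - 1*⅐) = 7 - (216 - ⅐) = 7 - 1*1511/7 = 7 - 1511/7 = -1462/7)
F(P(13)) - √(L + 64195) = -1462/7 - √(-459235429/647742102 + 64195) = -1462/7 - √(41581345002461/647742102) = -1462/7 - √26933987815881283313022/647742102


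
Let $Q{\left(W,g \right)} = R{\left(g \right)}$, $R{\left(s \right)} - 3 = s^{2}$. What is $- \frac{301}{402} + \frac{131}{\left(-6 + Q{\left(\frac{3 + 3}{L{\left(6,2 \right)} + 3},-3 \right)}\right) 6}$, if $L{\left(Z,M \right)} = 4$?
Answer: $\frac{6971}{2412} \approx 2.8901$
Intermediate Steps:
$R{\left(s \right)} = 3 + s^{2}$
$Q{\left(W,g \right)} = 3 + g^{2}$
$- \frac{301}{402} + \frac{131}{\left(-6 + Q{\left(\frac{3 + 3}{L{\left(6,2 \right)} + 3},-3 \right)}\right) 6} = - \frac{301}{402} + \frac{131}{\left(-6 + \left(3 + \left(-3\right)^{2}\right)\right) 6} = \left(-301\right) \frac{1}{402} + \frac{131}{\left(-6 + \left(3 + 9\right)\right) 6} = - \frac{301}{402} + \frac{131}{\left(-6 + 12\right) 6} = - \frac{301}{402} + \frac{131}{6 \cdot 6} = - \frac{301}{402} + \frac{131}{36} = \frac{6971}{2412}$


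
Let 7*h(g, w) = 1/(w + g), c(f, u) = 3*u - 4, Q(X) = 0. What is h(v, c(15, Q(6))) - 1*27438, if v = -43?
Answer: -9027103/329 ≈ -27438.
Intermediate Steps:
c(f, u) = -4 + 3*u
h(g, w) = 1/(7*(g + w)) (h(g, w) = 1/(7*(w + g)) = 1/(7*(g + w)))
h(v, c(15, Q(6))) - 1*27438 = 1/(7*(-43 + (-4 + 3*0))) - 1*27438 = 1/(7*(-43 + (-4 + 0))) - 27438 = 1/(7*(-43 - 4)) - 27438 = (⅐)/(-47) - 27438 = (⅐)*(-1/47) - 27438 = -1/329 - 27438 = -9027103/329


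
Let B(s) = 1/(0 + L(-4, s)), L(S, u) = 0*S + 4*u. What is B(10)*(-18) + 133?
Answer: 2651/20 ≈ 132.55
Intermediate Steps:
L(S, u) = 4*u (L(S, u) = 0 + 4*u = 4*u)
B(s) = 1/(4*s) (B(s) = 1/(0 + 4*s) = 1/(4*s))
B(10)*(-18) + 133 = ((¼)/10)*(-18) + 133 = ((¼)*(⅒))*(-18) + 133 = (1/40)*(-18) + 133 = -9/20 + 133 = 2651/20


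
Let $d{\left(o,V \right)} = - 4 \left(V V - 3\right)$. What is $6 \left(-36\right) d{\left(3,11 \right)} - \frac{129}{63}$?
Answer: $\frac{2140949}{21} \approx 1.0195 \cdot 10^{5}$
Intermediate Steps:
$d{\left(o,V \right)} = 12 - 4 V^{2}$ ($d{\left(o,V \right)} = - 4 \left(V^{2} - 3\right) = - 4 \left(-3 + V^{2}\right) = 12 - 4 V^{2}$)
$6 \left(-36\right) d{\left(3,11 \right)} - \frac{129}{63} = 6 \left(-36\right) \left(12 - 4 \cdot 11^{2}\right) - \frac{129}{63} = - 216 \left(12 - 484\right) - \frac{43}{21} = \left(-216\right) \left(-472\right) - \frac{43}{21} = 101952 - \frac{43}{21} = \frac{2140949}{21}$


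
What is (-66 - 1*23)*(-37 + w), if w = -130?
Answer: 14863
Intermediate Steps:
(-66 - 1*23)*(-37 + w) = (-66 - 1*23)*(-37 - 130) = (-66 - 23)*(-167) = -89*(-167) = 14863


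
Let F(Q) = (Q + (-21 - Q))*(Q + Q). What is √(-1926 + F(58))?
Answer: I*√4362 ≈ 66.045*I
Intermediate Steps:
F(Q) = -42*Q
√(-1926 + F(58)) = √(-1926 - 42*58) = √(-1926 - 2436) = √(-4362) = I*√4362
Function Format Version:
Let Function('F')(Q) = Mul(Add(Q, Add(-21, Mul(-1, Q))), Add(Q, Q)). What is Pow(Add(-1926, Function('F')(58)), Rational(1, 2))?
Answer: Mul(I, Pow(4362, Rational(1, 2))) ≈ Mul(66.045, I)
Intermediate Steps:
Function('F')(Q) = Mul(-42, Q) (Function('F')(Q) = Mul(-21, Mul(2, Q)) = Mul(-42, Q))
Pow(Add(-1926, Function('F')(58)), Rational(1, 2)) = Pow(Add(-1926, Mul(-42, 58)), Rational(1, 2)) = Pow(Add(-1926, -2436), Rational(1, 2)) = Pow(-4362, Rational(1, 2)) = Mul(I, Pow(4362, Rational(1, 2)))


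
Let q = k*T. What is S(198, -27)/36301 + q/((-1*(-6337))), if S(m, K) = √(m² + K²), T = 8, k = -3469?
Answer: -27752/6337 + 9*√493/36301 ≈ -4.3739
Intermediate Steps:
S(m, K) = √(K² + m²)
q = -27752 (q = -3469*8 = -27752)
S(198, -27)/36301 + q/((-1*(-6337))) = √((-27)² + 198²)/36301 - 27752/((-1*(-6337))) = √(729 + 39204)*(1/36301) - 27752/6337 = √39933*(1/36301) - 27752*1/6337 = (9*√493)*(1/36301) - 27752/6337 = 9*√493/36301 - 27752/6337 = -27752/6337 + 9*√493/36301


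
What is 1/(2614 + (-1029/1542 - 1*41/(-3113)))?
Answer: 1600082/4181567663 ≈ 0.00038265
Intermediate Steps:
1/(2614 + (-1029/1542 - 1*41/(-3113))) = 1/(2614 + (-1029*1/1542 - 41*(-1/3113))) = 1/(2614 + (-343/514 + 41/3113)) = 1/(2614 - 1046685/1600082) = 1/(4181567663/1600082) = 1600082/4181567663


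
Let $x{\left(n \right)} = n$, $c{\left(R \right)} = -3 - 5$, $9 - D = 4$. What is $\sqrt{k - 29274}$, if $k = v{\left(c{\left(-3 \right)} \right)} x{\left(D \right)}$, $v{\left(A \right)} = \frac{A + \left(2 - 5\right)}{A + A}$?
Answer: $\frac{i \sqrt{468329}}{4} \approx 171.09 i$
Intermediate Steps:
$D = 5$ ($D = 9 - 4 = 5$)
$c{\left(R \right)} = -8$
$v{\left(A \right)} = \frac{-3 + A}{2 A}$ ($v{\left(A \right)} = \frac{A + \left(2 - 5\right)}{2 A} = \left(A - 3\right) \frac{1}{2 A} = \left(-3 + A\right) \frac{1}{2 A} = \frac{-3 + A}{2 A}$)
$k = \frac{55}{16}$ ($k = \frac{-3 - 8}{2 \left(-8\right)} 5 = \frac{1}{2} \left(- \frac{1}{8}\right) \left(-11\right) 5 = \frac{11}{16} \cdot 5 = \frac{55}{16} \approx 3.4375$)
$\sqrt{k - 29274} = \sqrt{\frac{55}{16} - 29274} = \sqrt{- \frac{468329}{16}} = \frac{i \sqrt{468329}}{4}$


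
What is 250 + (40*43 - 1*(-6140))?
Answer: 8110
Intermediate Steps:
250 + (40*43 - 1*(-6140)) = 250 + (1720 + 6140) = 250 + 7860 = 8110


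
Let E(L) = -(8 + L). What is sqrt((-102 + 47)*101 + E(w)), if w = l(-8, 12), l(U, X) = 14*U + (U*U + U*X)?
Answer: I*sqrt(5419) ≈ 73.614*I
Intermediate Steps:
l(U, X) = U**2 + 14*U + U*X (l(U, X) = 14*U + (U**2 + U*X) = U**2 + 14*U + U*X)
w = -144 (w = -8*(14 - 8 + 12) = -8*18 = -144)
E(L) = -8 - L
sqrt((-102 + 47)*101 + E(w)) = sqrt((-102 + 47)*101 + (-8 - 1*(-144))) = sqrt(-55*101 + (-8 + 144)) = sqrt(-5555 + 136) = sqrt(-5419) = I*sqrt(5419)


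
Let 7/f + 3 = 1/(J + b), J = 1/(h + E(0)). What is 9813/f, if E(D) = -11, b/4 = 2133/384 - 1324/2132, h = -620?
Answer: -2048826278201/495540241 ≈ -4134.5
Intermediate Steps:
b = 336595/17056 (b = 4*(2133/384 - 1324/2132) = 4*(2133*(1/384) - 1324*1/2132) = 4*(711/128 - 331/533) = 4*(336595/68224) = 336595/17056 ≈ 19.735)
J = -1/631 (J = 1/(-620 - 11) = 1/(-631) = -1/631 ≈ -0.0015848)
f = -1486620723/626360831 (f = 7/(-3 + 1/(-1/631 + 336595/17056)) = 7/(-3 + 1/(212374389/10762336)) = 7/(-3 + 10762336/212374389) = 7/(-626360831/212374389) = 7*(-212374389/626360831) = -1486620723/626360831 ≈ -2.3734)
9813/f = 9813/(-1486620723/626360831) = 9813*(-626360831/1486620723) = -2048826278201/495540241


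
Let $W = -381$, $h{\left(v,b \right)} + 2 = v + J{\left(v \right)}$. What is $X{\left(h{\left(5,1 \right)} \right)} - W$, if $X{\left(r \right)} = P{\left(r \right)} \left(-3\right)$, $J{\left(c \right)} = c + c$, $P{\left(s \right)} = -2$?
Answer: $387$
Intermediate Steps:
$J{\left(c \right)} = 2 c$
$h{\left(v,b \right)} = -2 + 3 v$ ($h{\left(v,b \right)} = -2 + \left(v + 2 v\right) = -2 + 3 v$)
$X{\left(r \right)} = 6$ ($X{\left(r \right)} = \left(-2\right) \left(-3\right) = 6$)
$X{\left(h{\left(5,1 \right)} \right)} - W = 6 - -381 = 6 + 381 = 387$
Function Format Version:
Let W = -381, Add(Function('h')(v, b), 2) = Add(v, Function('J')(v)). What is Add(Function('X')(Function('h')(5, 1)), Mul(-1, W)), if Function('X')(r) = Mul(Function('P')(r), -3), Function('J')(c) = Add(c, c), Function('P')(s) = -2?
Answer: 387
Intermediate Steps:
Function('J')(c) = Mul(2, c)
Function('h')(v, b) = Add(-2, Mul(3, v)) (Function('h')(v, b) = Add(-2, Add(v, Mul(2, v))) = Add(-2, Mul(3, v)))
Function('X')(r) = 6 (Function('X')(r) = Mul(-2, -3) = 6)
Add(Function('X')(Function('h')(5, 1)), Mul(-1, W)) = Add(6, Mul(-1, -381)) = Add(6, 381) = 387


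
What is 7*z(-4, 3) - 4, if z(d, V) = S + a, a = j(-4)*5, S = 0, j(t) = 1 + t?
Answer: -109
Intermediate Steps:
a = -15 (a = (1 - 4)*5 = -3*5 = -15)
z(d, V) = -15 (z(d, V) = 0 - 15 = -15)
7*z(-4, 3) - 4 = 7*(-15) - 4 = -105 - 4 = -109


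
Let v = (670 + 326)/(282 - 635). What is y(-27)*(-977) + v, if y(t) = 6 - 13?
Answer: 2413171/353 ≈ 6836.2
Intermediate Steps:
y(t) = -7
v = -996/353 (v = 996/(-353) = 996*(-1/353) = -996/353 ≈ -2.8215)
y(-27)*(-977) + v = -7*(-977) - 996/353 = 6839 - 996/353 = 2413171/353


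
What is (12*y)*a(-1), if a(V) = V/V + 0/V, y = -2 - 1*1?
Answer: -36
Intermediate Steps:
y = -3 (y = -2 - 1 = -3)
a(V) = 1 (a(V) = 1 + 0 = 1)
(12*y)*a(-1) = (12*(-3))*1 = -36*1 = -36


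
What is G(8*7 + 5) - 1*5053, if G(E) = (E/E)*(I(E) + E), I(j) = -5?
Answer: -4997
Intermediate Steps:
G(E) = -5 + E (G(E) = (E/E)*(-5 + E) = 1*(-5 + E) = -5 + E)
G(8*7 + 5) - 1*5053 = (-5 + (8*7 + 5)) - 1*5053 = (-5 + (56 + 5)) - 5053 = (-5 + 61) - 5053 = 56 - 5053 = -4997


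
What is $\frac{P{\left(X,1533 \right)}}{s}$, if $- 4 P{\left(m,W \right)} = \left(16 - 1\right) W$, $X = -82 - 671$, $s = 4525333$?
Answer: $- \frac{22995}{18101332} \approx -0.0012703$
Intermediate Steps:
$X = -753$
$P{\left(m,W \right)} = - \frac{15 W}{4}$ ($P{\left(m,W \right)} = - \frac{\left(16 - 1\right) W}{4} = - \frac{15 W}{4}$)
$\frac{P{\left(X,1533 \right)}}{s} = \frac{\left(- \frac{15}{4}\right) 1533}{4525333} = \left(- \frac{22995}{4}\right) \frac{1}{4525333} = - \frac{22995}{18101332}$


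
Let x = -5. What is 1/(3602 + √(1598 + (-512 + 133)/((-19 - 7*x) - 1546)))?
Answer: 5511060/19848392801 - 3*√415704230/19848392801 ≈ 0.00027458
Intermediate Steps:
1/(3602 + √(1598 + (-512 + 133)/((-19 - 7*x) - 1546))) = 1/(3602 + √(1598 + (-512 + 133)/((-19 - 7*(-5)) - 1546))) = 1/(3602 + √(1598 - 379/((-19 + 35) - 1546))) = 1/(3602 + √(1598 - 379/(16 - 1546))) = 1/(3602 + √(1598 - 379/(-1530))) = 1/(3602 + √(1598 - 379*(-1/1530))) = 1/(3602 + √(1598 + 379/1530)) = 1/(3602 + √(2445319/1530)) = 1/(3602 + √415704230/510)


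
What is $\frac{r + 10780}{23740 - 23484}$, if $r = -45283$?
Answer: $- \frac{34503}{256} \approx -134.78$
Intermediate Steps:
$\frac{r + 10780}{23740 - 23484} = \frac{-45283 + 10780}{23740 - 23484} = - \frac{34503}{256}$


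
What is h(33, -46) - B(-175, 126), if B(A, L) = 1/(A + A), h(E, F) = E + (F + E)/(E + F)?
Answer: 11901/350 ≈ 34.003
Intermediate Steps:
h(E, F) = 1 + E (h(E, F) = E + (E + F)/(E + F) = E + 1 = 1 + E)
B(A, L) = 1/(2*A)
h(33, -46) - B(-175, 126) = (1 + 33) - 1/(2*(-175)) = 34 - (-1)/(2*175) = 34 - 1*(-1/350) = 34 + 1/350 = 11901/350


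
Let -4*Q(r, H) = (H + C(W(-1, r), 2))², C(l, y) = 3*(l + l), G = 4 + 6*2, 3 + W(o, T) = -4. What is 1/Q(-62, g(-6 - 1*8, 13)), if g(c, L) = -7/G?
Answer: -1024/461041 ≈ -0.0022211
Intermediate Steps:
W(o, T) = -7 (W(o, T) = -3 - 4 = -7)
G = 16 (G = 4 + 12 = 16)
g(c, L) = -7/16
C(l, y) = 6*l (C(l, y) = 3*(2*l) = 6*l)
Q(r, H) = -(-42 + H)²/4 (Q(r, H) = -(H + 6*(-7))²/4 = -(H - 42)²/4 = -(-42 + H)²/4)
1/Q(-62, g(-6 - 1*8, 13)) = 1/(-(-42 - 7/16)²/4) = 1/(-(-679/16)²/4) = 1/(-¼*461041/256) = 1/(-461041/1024) = -1024/461041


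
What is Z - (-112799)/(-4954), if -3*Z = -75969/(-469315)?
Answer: -2307117949/101086370 ≈ -22.823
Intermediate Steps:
Z = -1101/20405 (Z = -(-25323)/(-469315) = -(-25323)*(-1)/469315 = -⅓*3303/20405 = -1101/20405 ≈ -0.053957)
Z - (-112799)/(-4954) = -1101/20405 - (-112799)/(-4954) = -1101/20405 - (-112799)*(-1)/4954 = -1101/20405 - 1*112799/4954 = -1101/20405 - 112799/4954 = -2307117949/101086370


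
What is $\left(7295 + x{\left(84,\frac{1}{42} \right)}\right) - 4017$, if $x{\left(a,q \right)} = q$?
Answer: $\frac{137677}{42} \approx 3278.0$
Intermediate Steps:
$\left(7295 + x{\left(84,\frac{1}{42} \right)}\right) - 4017 = \left(7295 + \frac{1}{42}\right) - 4017 = \frac{306391}{42} - 4017 = \frac{137677}{42}$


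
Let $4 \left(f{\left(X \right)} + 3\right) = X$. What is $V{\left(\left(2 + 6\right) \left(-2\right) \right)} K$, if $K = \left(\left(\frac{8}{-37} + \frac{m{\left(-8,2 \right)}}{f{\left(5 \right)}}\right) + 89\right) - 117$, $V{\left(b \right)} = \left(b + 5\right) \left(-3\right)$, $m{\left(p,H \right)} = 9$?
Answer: $- \frac{285120}{259} \approx -1100.8$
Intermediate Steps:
$f{\left(X \right)} = -3 + \frac{X}{4}$
$V{\left(b \right)} = -15 - 3 b$ ($V{\left(b \right)} = \left(5 + b\right) \left(-3\right) = -15 - 3 b$)
$K = - \frac{8640}{259}$ ($K = \left(\left(\frac{8}{-37} + \frac{9}{-3 + \frac{1}{4} \cdot 5}\right) + 89\right) - 117 = \left(\left(8 \left(- \frac{1}{37}\right) + \frac{9}{-3 + \frac{5}{4}}\right) + 89\right) - 117 = \left(\left(- \frac{8}{37} + \frac{9}{- \frac{7}{4}}\right) + 89\right) - 117 = \left(\left(- \frac{8}{37} + 9 \left(- \frac{4}{7}\right)\right) + 89\right) - 117 = \left(\left(- \frac{8}{37} - \frac{36}{7}\right) + 89\right) - 117 = \left(- \frac{1388}{259} + 89\right) - 117 = \frac{21663}{259} - 117 = - \frac{8640}{259} \approx -33.359$)
$V{\left(\left(2 + 6\right) \left(-2\right) \right)} K = \left(-15 - 3 \left(2 + 6\right) \left(-2\right)\right) \left(- \frac{8640}{259}\right) = \left(-15 - 3 \cdot 8 \left(-2\right)\right) \left(- \frac{8640}{259}\right) = \left(-15 - -48\right) \left(- \frac{8640}{259}\right) = \left(-15 + 48\right) \left(- \frac{8640}{259}\right) = 33 \left(- \frac{8640}{259}\right) = - \frac{285120}{259}$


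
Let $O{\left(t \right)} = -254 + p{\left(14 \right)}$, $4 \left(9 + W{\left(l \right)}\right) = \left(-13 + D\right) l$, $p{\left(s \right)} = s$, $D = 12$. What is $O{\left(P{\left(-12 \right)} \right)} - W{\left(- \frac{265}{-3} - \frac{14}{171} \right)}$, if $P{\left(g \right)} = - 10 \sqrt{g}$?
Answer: $- \frac{142913}{684} \approx -208.94$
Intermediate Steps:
$W{\left(l \right)} = -9 - \frac{l}{4}$ ($W{\left(l \right)} = -9 + \frac{\left(-13 + 12\right) l}{4} = -9 + \frac{\left(-1\right) l}{4} = -9 - \frac{l}{4}$)
$O{\left(t \right)} = -240$ ($O{\left(t \right)} = -254 + 14 = -240$)
$O{\left(P{\left(-12 \right)} \right)} - W{\left(- \frac{265}{-3} - \frac{14}{171} \right)} = -240 - \left(-9 - \frac{- \frac{265}{-3} - \frac{14}{171}}{4}\right) = -240 - \left(-9 - \frac{\left(-265\right) \left(- \frac{1}{3}\right) - \frac{14}{171}}{4}\right) = -240 - \left(-9 - \frac{\frac{265}{3} - \frac{14}{171}}{4}\right) = -240 - \left(-9 - \frac{15091}{684}\right) = -240 - - \frac{21247}{684} = -240 + \frac{21247}{684} = - \frac{142913}{684}$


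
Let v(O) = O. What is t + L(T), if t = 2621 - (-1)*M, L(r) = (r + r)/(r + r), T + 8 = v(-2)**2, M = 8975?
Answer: 11597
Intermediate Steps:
T = -4 (T = -8 + (-2)**2 = -8 + 4 = -4)
L(r) = 1 (L(r) = (2*r)/((2*r)) = (2*r)*(1/(2*r)) = 1)
t = 11596 (t = 2621 - (-1)*8975 = 2621 - 1*(-8975) = 2621 + 8975 = 11596)
t + L(T) = 11596 + 1 = 11597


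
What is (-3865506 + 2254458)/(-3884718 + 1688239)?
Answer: 1611048/2196479 ≈ 0.73347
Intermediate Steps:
(-3865506 + 2254458)/(-3884718 + 1688239) = -1611048/(-2196479) = -1611048*(-1/2196479) = 1611048/2196479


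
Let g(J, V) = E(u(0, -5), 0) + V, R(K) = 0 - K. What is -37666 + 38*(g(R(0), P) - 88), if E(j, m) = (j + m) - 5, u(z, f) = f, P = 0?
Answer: -41390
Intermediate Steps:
E(j, m) = -5 + j + m
R(K) = -K
g(J, V) = -10 + V (g(J, V) = (-5 - 5 + 0) + V = -10 + V)
-37666 + 38*(g(R(0), P) - 88) = -37666 + 38*((-10 + 0) - 88) = -37666 + 38*(-10 - 88) = -37666 + 38*(-98) = -37666 - 3724 = -41390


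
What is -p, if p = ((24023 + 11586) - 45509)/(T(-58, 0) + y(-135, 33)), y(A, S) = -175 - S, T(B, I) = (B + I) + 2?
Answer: -75/2 ≈ -37.500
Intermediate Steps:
T(B, I) = 2 + B + I
p = 75/2 (p = ((24023 + 11586) - 45509)/((2 - 58 + 0) + (-175 - 1*33)) = (35609 - 45509)/(-56 + (-175 - 33)) = -9900/(-56 - 208) = -9900/(-264) = -9900*(-1/264) = 75/2 ≈ 37.500)
-p = -1*75/2 = -75/2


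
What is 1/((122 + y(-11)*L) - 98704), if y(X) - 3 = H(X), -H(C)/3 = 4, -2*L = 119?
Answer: -2/196093 ≈ -1.0199e-5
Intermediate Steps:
L = -119/2 (L = -½*119 = -119/2 ≈ -59.500)
H(C) = -12 (H(C) = -3*4 = -12)
y(X) = -9 (y(X) = 3 - 12 = -9)
1/((122 + y(-11)*L) - 98704) = 1/((122 - 9*(-119/2)) - 98704) = 1/((122 + 1071/2) - 98704) = 1/(1315/2 - 98704) = 1/(-196093/2) = -2/196093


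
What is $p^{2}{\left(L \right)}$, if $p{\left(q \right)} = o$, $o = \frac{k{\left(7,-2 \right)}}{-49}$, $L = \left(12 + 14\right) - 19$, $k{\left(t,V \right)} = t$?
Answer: $\frac{1}{49} \approx 0.020408$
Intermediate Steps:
$L = 7$ ($L = 26 - 19 = 7$)
$o = - \frac{1}{7}$ ($o = \frac{7}{-49} = 7 \left(- \frac{1}{49}\right) = - \frac{1}{7} \approx -0.14286$)
$p{\left(q \right)} = - \frac{1}{7}$
$p^{2}{\left(L \right)} = \left(- \frac{1}{7}\right)^{2} = \frac{1}{49}$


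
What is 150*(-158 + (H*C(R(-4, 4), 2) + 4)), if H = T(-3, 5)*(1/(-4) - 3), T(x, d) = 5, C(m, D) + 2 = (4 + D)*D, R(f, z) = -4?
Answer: -47475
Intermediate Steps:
C(m, D) = -2 + D*(4 + D) (C(m, D) = -2 + (4 + D)*D = -2 + D*(4 + D))
H = -65/4 (H = 5*(1/(-4) - 3) = 5*(-¼ - 3) = 5*(-13/4) = -65/4 ≈ -16.250)
150*(-158 + (H*C(R(-4, 4), 2) + 4)) = 150*(-158 + (-65*(-2 + 2² + 4*2)/4 + 4)) = 150*(-158 + (-65*(-2 + 4 + 8)/4 + 4)) = 150*(-158 + (-65/4*10 + 4)) = 150*(-158 + (-325/2 + 4)) = 150*(-158 - 317/2) = 150*(-633/2) = -47475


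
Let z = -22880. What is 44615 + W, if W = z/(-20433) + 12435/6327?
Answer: 640911977620/14364399 ≈ 44618.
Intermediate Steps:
W = 44316235/14364399 (W = -22880/(-20433) + 12435/6327 = -22880*(-1/20433) + 12435*(1/6327) = 22880/20433 + 4145/2109 = 44316235/14364399 ≈ 3.0851)
44615 + W = 44615 + 44316235/14364399 = 640911977620/14364399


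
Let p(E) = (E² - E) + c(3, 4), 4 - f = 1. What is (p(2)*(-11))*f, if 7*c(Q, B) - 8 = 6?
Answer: -132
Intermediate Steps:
f = 3 (f = 4 - 1*1 = 4 - 1 = 3)
c(Q, B) = 2 (c(Q, B) = 8/7 + (⅐)*6 = 8/7 + 6/7 = 2)
p(E) = 2 + E² - E (p(E) = (E² - E) + 2 = 2 + E² - E)
(p(2)*(-11))*f = ((2 + 2² - 1*2)*(-11))*3 = ((2 + 4 - 2)*(-11))*3 = (4*(-11))*3 = -44*3 = -132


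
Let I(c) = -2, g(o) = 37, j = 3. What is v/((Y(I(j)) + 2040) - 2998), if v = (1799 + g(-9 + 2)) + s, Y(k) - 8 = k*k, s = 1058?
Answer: -1447/473 ≈ -3.0592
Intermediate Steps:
Y(k) = 8 + k² (Y(k) = 8 + k*k = 8 + k²)
v = 2894 (v = (1799 + 37) + 1058 = 1836 + 1058 = 2894)
v/((Y(I(j)) + 2040) - 2998) = 2894/(((8 + (-2)²) + 2040) - 2998) = 2894/(((8 + 4) + 2040) - 2998) = 2894/((12 + 2040) - 2998) = 2894/(2052 - 2998) = 2894/(-946) = 2894*(-1/946) = -1447/473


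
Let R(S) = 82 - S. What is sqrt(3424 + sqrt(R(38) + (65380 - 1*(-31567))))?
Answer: sqrt(3424 + sqrt(96991)) ≈ 61.118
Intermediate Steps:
sqrt(3424 + sqrt(R(38) + (65380 - 1*(-31567)))) = sqrt(3424 + sqrt((82 - 1*38) + (65380 - 1*(-31567)))) = sqrt(3424 + sqrt((82 - 38) + (65380 + 31567))) = sqrt(3424 + sqrt(44 + 96947)) = sqrt(3424 + sqrt(96991))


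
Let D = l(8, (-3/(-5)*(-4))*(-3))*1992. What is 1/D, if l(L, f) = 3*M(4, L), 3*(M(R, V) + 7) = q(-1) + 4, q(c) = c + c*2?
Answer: -1/39840 ≈ -2.5100e-5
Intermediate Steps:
q(c) = 3*c (q(c) = c + 2*c = 3*c)
M(R, V) = -20/3 (M(R, V) = -7 + (3*(-1) + 4)/3 = -7 + (-3 + 4)/3 = -7 + (⅓)*1 = -7 + ⅓ = -20/3)
l(L, f) = -20 (l(L, f) = 3*(-20/3) = -20)
D = -39840 (D = -20*1992 = -39840)
1/D = 1/(-39840) = -1/39840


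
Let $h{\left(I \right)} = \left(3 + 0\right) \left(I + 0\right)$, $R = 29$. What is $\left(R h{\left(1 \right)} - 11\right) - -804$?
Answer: $880$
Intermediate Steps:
$h{\left(I \right)} = 3 I$
$\left(R h{\left(1 \right)} - 11\right) - -804 = \left(29 \cdot 3 \cdot 1 - 11\right) - -804 = \left(29 \cdot 3 - 11\right) + 804 = \left(87 - 11\right) + 804 = 76 + 804 = 880$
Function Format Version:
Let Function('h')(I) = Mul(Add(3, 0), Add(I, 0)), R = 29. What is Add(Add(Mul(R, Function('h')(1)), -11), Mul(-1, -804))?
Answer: 880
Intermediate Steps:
Function('h')(I) = Mul(3, I)
Add(Add(Mul(R, Function('h')(1)), -11), Mul(-1, -804)) = Add(Add(Mul(29, Mul(3, 1)), -11), Mul(-1, -804)) = Add(Add(Mul(29, 3), -11), 804) = Add(Add(87, -11), 804) = Add(76, 804) = 880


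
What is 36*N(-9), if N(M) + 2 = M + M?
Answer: -720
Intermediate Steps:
N(M) = -2 + 2*M (N(M) = -2 + (M + M) = -2 + 2*M)
36*N(-9) = 36*(-2 + 2*(-9)) = 36*(-2 - 18) = 36*(-20) = -720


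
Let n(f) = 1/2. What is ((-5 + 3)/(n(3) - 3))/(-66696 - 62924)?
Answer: -1/162025 ≈ -6.1719e-6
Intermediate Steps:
n(f) = 1/2
((-5 + 3)/(n(3) - 3))/(-66696 - 62924) = ((-5 + 3)/(1/2 - 3))/(-66696 - 62924) = -2/(-5/2)/(-129620) = -2*(-2/5)*(-1/129620) = (4/5)*(-1/129620) = -1/162025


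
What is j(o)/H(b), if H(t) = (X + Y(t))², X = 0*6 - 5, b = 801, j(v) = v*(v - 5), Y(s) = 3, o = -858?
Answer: 370227/2 ≈ 1.8511e+5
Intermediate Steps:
j(v) = v*(-5 + v)
X = -5 (X = 0 - 5 = -5)
H(t) = 4 (H(t) = (-5 + 3)² = (-2)² = 4)
j(o)/H(b) = -858*(-5 - 858)/4 = -858*(-863)*(¼) = 740454*(¼) = 370227/2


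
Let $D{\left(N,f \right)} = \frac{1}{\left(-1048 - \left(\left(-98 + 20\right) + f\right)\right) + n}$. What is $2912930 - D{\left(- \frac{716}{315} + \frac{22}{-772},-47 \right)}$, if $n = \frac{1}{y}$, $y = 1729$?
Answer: $\frac{4648645949109}{1595866} \approx 2.9129 \cdot 10^{6}$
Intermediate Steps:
$n = \frac{1}{1729} \approx 0.00057837$
$D{\left(N,f \right)} = \frac{1}{- \frac{1677129}{1729} - f}$ ($D{\left(N,f \right)} = \frac{1}{\left(-1048 - \left(\left(-98 + 20\right) + f\right)\right) + \frac{1}{1729}} = \frac{1}{\left(-1048 - \left(-78 + f\right)\right) + \frac{1}{1729}} = \frac{1}{\left(-970 - f\right) + \frac{1}{1729}} = \frac{1}{- \frac{1677129}{1729} - f}$)
$2912930 - D{\left(- \frac{716}{315} + \frac{22}{-772},-47 \right)} = 2912930 - - \frac{1729}{1677129 + 1729 \left(-47\right)} = 2912930 - - \frac{1729}{1677129 - 81263} = 2912930 - - \frac{1729}{1595866} = 2912930 + \frac{1729}{1595866} = \frac{4648645949109}{1595866}$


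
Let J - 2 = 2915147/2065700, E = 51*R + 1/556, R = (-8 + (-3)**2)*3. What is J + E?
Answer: 22455614179/143566150 ≈ 156.41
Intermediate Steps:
R = 3 (R = (-8 + 9)*3 = 1*3 = 3)
E = 85069/556 (E = 51*3 + 1/556 = 153 + 1/556 = 85069/556 ≈ 153.00)
J = 7046547/2065700 (J = 2 + 2915147/2065700 = 7046547/2065700 ≈ 3.4112)
J + E = 7046547/2065700 + 85069/556 = 22455614179/143566150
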